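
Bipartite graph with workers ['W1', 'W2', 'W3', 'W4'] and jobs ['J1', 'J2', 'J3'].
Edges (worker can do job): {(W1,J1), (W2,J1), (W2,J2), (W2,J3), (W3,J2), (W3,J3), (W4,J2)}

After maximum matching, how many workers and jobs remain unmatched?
Unmatched: 1 workers, 0 jobs

Maximum matching size: 3
Workers: 4 total, 3 matched, 1 unmatched
Jobs: 3 total, 3 matched, 0 unmatched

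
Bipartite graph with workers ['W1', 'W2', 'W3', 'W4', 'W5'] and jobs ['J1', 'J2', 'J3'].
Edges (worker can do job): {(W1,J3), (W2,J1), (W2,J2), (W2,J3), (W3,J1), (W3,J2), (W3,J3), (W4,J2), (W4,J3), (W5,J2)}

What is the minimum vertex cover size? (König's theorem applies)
Minimum vertex cover size = 3

By König's theorem: in bipartite graphs,
min vertex cover = max matching = 3

Maximum matching has size 3, so minimum vertex cover also has size 3.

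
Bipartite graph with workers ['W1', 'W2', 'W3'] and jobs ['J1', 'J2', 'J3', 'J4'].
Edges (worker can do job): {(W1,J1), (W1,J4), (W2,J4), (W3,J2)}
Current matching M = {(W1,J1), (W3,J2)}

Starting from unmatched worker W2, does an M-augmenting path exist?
Yes: W2 → J4

An M-augmenting path alternates non-matching / matching edges, starting and ending at unmatched vertices.
Path: W2 → J4
(J4 is unmatched in M, so the path is augmenting.)
Flipping edges along this path would increase |M| from 2 to 3.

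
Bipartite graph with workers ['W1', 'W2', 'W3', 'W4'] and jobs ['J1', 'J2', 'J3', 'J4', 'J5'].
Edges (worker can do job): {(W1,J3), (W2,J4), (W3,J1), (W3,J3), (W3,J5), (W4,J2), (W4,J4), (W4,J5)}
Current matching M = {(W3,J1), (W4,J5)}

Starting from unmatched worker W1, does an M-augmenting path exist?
Yes: W1 → J3

An M-augmenting path alternates non-matching / matching edges, starting and ending at unmatched vertices.
Path: W1 → J3
(J3 is unmatched in M, so the path is augmenting.)
Flipping edges along this path would increase |M| from 2 to 3.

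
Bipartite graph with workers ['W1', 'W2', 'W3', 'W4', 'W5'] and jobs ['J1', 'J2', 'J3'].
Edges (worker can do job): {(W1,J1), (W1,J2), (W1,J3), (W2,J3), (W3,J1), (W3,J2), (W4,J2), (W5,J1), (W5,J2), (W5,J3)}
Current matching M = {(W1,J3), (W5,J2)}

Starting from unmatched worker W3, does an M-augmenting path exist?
Yes: W3 → J1

An M-augmenting path alternates non-matching / matching edges, starting and ending at unmatched vertices.
Path: W3 → J1
(J1 is unmatched in M, so the path is augmenting.)
Flipping edges along this path would increase |M| from 2 to 3.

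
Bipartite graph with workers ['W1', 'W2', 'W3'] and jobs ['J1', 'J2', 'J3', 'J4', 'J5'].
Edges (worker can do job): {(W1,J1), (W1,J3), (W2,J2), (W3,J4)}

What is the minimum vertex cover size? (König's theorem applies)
Minimum vertex cover size = 3

By König's theorem: in bipartite graphs,
min vertex cover = max matching = 3

Maximum matching has size 3, so minimum vertex cover also has size 3.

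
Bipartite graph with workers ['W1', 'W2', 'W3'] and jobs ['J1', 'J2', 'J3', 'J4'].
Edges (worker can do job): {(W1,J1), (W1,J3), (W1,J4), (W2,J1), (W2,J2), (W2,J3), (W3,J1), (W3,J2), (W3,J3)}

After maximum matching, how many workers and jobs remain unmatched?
Unmatched: 0 workers, 1 jobs

Maximum matching size: 3
Workers: 3 total, 3 matched, 0 unmatched
Jobs: 4 total, 3 matched, 1 unmatched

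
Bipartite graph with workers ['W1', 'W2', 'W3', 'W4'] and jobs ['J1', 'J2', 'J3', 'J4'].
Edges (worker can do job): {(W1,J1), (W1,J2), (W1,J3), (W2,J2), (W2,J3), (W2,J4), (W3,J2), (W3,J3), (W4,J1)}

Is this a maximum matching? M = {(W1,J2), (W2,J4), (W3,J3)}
No, size 3 is not maximum

Proposed matching has size 3.
Maximum matching size for this graph: 4.

This is NOT maximum - can be improved to size 4.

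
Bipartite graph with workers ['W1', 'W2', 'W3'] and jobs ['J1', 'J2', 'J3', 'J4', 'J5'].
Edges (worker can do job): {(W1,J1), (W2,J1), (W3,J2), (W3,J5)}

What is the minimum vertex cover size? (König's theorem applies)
Minimum vertex cover size = 2

By König's theorem: in bipartite graphs,
min vertex cover = max matching = 2

Maximum matching has size 2, so minimum vertex cover also has size 2.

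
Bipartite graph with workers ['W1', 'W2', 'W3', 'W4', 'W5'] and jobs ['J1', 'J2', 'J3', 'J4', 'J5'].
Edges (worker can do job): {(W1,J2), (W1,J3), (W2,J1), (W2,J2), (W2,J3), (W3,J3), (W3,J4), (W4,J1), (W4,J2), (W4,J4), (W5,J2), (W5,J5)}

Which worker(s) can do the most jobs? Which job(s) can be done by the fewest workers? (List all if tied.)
Most versatile: W2, W4 (3 jobs); Least covered: J5 (1 workers)

Worker degrees (jobs they can do): W1:2, W2:3, W3:2, W4:3, W5:2
Job degrees (workers who can do it): J1:2, J2:4, J3:3, J4:2, J5:1

Maximum worker degree is 3, achieved by: W2, W4
Minimum job degree is 1, achieved by: J5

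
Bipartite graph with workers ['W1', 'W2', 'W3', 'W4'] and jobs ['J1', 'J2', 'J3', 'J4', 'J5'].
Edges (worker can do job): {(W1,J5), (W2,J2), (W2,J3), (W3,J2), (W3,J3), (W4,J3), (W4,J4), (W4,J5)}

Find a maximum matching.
Matching: {(W1,J5), (W2,J3), (W3,J2), (W4,J4)}

Maximum matching (size 4):
  W1 → J5
  W2 → J3
  W3 → J2
  W4 → J4

Each worker is assigned to at most one job, and each job to at most one worker.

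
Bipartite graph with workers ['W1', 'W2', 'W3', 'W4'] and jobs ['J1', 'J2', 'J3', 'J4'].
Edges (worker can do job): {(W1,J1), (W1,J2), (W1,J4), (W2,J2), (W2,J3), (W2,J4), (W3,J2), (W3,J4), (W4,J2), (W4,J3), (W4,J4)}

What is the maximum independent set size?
Maximum independent set = 4

By König's theorem:
- Min vertex cover = Max matching = 4
- Max independent set = Total vertices - Min vertex cover
- Max independent set = 8 - 4 = 4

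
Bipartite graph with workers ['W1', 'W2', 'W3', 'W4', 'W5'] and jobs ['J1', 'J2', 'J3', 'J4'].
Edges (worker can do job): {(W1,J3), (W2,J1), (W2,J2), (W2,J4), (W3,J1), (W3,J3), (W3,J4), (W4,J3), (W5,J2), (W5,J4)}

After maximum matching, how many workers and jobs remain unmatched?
Unmatched: 1 workers, 0 jobs

Maximum matching size: 4
Workers: 5 total, 4 matched, 1 unmatched
Jobs: 4 total, 4 matched, 0 unmatched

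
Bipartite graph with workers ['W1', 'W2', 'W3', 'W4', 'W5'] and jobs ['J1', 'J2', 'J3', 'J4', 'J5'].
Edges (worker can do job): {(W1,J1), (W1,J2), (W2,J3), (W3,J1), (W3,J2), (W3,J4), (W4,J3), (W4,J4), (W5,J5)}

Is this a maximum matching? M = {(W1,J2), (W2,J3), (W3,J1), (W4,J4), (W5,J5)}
Yes, size 5 is maximum

Proposed matching has size 5.
Maximum matching size for this graph: 5.

This is a maximum matching.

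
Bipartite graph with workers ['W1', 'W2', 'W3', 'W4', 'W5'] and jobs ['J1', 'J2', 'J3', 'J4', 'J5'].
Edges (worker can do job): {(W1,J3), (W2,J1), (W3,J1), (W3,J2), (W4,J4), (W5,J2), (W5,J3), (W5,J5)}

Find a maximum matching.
Matching: {(W1,J3), (W2,J1), (W3,J2), (W4,J4), (W5,J5)}

Maximum matching (size 5):
  W1 → J3
  W2 → J1
  W3 → J2
  W4 → J4
  W5 → J5

Each worker is assigned to at most one job, and each job to at most one worker.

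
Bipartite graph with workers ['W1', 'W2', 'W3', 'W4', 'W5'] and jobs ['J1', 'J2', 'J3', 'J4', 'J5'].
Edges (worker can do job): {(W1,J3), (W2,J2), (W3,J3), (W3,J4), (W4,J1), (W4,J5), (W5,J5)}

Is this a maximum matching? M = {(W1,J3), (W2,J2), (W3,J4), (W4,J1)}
No, size 4 is not maximum

Proposed matching has size 4.
Maximum matching size for this graph: 5.

This is NOT maximum - can be improved to size 5.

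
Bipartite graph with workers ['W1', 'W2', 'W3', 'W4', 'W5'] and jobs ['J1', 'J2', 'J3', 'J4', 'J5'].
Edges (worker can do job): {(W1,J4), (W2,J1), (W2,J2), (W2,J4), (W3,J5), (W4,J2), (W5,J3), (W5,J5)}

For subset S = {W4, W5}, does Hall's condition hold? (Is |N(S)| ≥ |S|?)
Yes: |N(S)| = 3, |S| = 2

Subset S = {W4, W5}
Neighbors N(S) = {J2, J3, J5}

|N(S)| = 3, |S| = 2
Hall's condition: |N(S)| ≥ |S| is satisfied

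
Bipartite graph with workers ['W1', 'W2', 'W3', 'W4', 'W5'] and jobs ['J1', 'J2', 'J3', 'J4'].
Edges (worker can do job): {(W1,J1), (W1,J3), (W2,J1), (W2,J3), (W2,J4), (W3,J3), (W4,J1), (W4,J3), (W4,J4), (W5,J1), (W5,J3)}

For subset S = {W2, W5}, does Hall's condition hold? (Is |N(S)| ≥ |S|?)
Yes: |N(S)| = 3, |S| = 2

Subset S = {W2, W5}
Neighbors N(S) = {J1, J3, J4}

|N(S)| = 3, |S| = 2
Hall's condition: |N(S)| ≥ |S| is satisfied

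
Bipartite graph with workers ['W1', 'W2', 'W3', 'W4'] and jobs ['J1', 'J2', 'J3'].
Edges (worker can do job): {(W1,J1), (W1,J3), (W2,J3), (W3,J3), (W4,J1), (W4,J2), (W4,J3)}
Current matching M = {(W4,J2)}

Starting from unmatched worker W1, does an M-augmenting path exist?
Yes: W1 → J1

An M-augmenting path alternates non-matching / matching edges, starting and ending at unmatched vertices.
Path: W1 → J1
(J1 is unmatched in M, so the path is augmenting.)
Flipping edges along this path would increase |M| from 1 to 2.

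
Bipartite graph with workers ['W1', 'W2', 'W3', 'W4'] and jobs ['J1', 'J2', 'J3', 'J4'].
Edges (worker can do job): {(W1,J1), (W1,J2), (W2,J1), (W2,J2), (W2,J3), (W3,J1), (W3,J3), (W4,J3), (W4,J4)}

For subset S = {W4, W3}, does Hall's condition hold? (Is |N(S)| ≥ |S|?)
Yes: |N(S)| = 3, |S| = 2

Subset S = {W4, W3}
Neighbors N(S) = {J1, J3, J4}

|N(S)| = 3, |S| = 2
Hall's condition: |N(S)| ≥ |S| is satisfied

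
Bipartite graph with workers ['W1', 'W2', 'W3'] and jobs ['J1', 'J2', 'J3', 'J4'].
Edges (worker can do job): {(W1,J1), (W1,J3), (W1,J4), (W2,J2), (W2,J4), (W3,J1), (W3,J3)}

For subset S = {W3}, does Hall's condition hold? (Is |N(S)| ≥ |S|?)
Yes: |N(S)| = 2, |S| = 1

Subset S = {W3}
Neighbors N(S) = {J1, J3}

|N(S)| = 2, |S| = 1
Hall's condition: |N(S)| ≥ |S| is satisfied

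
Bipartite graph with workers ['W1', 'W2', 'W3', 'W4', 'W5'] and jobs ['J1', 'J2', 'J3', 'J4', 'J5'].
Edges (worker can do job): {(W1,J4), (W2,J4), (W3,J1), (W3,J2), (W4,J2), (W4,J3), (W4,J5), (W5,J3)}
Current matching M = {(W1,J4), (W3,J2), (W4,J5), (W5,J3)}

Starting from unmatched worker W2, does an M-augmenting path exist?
No augmenting path from W2

Alternating search from W2 reaches jobs: {J4}.
Every reachable job is already matched in M, and following those matched edges back to workers exposes no further unvisited jobs.
No M-augmenting path from W2 exists.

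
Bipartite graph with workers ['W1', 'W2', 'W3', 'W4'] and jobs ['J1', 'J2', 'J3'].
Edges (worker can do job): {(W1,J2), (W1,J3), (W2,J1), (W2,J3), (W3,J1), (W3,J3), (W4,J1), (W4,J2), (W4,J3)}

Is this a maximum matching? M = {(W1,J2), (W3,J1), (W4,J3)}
Yes, size 3 is maximum

Proposed matching has size 3.
Maximum matching size for this graph: 3.

This is a maximum matching.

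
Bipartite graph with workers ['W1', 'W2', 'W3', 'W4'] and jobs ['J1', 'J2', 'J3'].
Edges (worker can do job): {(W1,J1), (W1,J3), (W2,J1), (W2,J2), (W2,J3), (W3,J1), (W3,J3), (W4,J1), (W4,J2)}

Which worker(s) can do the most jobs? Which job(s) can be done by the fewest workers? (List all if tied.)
Most versatile: W2 (3 jobs); Least covered: J2 (2 workers)

Worker degrees (jobs they can do): W1:2, W2:3, W3:2, W4:2
Job degrees (workers who can do it): J1:4, J2:2, J3:3

Maximum worker degree is 3, achieved by: W2
Minimum job degree is 2, achieved by: J2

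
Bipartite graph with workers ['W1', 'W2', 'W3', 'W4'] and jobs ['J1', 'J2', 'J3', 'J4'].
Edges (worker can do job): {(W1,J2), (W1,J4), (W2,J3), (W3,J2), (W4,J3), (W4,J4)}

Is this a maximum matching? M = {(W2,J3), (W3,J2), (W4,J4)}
Yes, size 3 is maximum

Proposed matching has size 3.
Maximum matching size for this graph: 3.

This is a maximum matching.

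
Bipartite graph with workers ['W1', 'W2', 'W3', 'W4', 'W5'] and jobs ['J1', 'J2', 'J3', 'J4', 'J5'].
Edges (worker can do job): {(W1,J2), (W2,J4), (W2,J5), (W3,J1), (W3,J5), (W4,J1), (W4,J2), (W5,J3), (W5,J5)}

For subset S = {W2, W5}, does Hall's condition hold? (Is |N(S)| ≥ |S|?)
Yes: |N(S)| = 3, |S| = 2

Subset S = {W2, W5}
Neighbors N(S) = {J3, J4, J5}

|N(S)| = 3, |S| = 2
Hall's condition: |N(S)| ≥ |S| is satisfied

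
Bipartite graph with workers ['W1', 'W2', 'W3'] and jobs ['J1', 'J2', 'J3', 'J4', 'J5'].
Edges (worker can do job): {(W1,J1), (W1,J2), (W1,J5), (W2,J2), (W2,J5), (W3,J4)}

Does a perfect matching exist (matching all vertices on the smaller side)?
Yes, perfect matching exists (size 3)

Perfect matching: {(W1,J2), (W2,J5), (W3,J4)}
All 3 vertices on the smaller side are matched.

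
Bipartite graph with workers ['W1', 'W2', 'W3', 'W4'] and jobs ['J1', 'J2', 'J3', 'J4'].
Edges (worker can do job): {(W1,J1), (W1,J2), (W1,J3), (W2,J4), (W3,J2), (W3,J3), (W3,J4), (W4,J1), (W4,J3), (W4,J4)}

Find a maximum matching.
Matching: {(W1,J3), (W2,J4), (W3,J2), (W4,J1)}

Maximum matching (size 4):
  W1 → J3
  W2 → J4
  W3 → J2
  W4 → J1

Each worker is assigned to at most one job, and each job to at most one worker.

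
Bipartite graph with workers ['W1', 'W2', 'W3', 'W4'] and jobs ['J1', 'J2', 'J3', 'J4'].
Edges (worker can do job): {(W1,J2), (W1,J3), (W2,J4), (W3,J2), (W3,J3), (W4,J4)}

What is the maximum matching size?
Maximum matching size = 3

Maximum matching: {(W1,J2), (W3,J3), (W4,J4)}
Size: 3

This assigns 3 workers to 3 distinct jobs.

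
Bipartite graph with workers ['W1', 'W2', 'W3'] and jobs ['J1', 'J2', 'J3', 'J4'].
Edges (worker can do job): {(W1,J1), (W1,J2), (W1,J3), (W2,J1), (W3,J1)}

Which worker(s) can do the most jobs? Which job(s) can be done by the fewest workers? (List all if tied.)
Most versatile: W1 (3 jobs); Least covered: J4 (0 workers)

Worker degrees (jobs they can do): W1:3, W2:1, W3:1
Job degrees (workers who can do it): J1:3, J2:1, J3:1, J4:0

Maximum worker degree is 3, achieved by: W1
Minimum job degree is 0, achieved by: J4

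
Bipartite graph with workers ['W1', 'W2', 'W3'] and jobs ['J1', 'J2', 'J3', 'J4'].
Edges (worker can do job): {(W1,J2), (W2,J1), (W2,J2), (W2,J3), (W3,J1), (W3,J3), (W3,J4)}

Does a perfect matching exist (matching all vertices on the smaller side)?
Yes, perfect matching exists (size 3)

Perfect matching: {(W1,J2), (W2,J1), (W3,J4)}
All 3 vertices on the smaller side are matched.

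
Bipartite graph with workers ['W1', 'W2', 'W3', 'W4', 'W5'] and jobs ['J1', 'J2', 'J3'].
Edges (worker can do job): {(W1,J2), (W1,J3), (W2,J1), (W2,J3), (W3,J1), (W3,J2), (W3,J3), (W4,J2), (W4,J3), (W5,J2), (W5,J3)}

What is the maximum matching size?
Maximum matching size = 3

Maximum matching: {(W3,J1), (W4,J2), (W5,J3)}
Size: 3

This assigns 3 workers to 3 distinct jobs.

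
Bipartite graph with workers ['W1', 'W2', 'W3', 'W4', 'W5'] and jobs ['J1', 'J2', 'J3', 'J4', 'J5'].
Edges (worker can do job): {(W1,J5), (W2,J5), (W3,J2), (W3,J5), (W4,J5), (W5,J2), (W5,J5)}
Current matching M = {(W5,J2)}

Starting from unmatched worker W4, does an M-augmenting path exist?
Yes: W4 → J5

An M-augmenting path alternates non-matching / matching edges, starting and ending at unmatched vertices.
Path: W4 → J5
(J5 is unmatched in M, so the path is augmenting.)
Flipping edges along this path would increase |M| from 1 to 2.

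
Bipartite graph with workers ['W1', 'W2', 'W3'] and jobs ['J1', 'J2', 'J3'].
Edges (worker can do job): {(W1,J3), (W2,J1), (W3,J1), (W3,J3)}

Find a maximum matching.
Matching: {(W2,J1), (W3,J3)}

Maximum matching (size 2):
  W2 → J1
  W3 → J3

Each worker is assigned to at most one job, and each job to at most one worker.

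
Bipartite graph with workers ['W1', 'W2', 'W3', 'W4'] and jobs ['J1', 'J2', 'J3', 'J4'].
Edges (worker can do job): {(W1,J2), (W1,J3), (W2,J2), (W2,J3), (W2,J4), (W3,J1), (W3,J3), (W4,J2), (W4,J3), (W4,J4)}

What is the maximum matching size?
Maximum matching size = 4

Maximum matching: {(W1,J3), (W2,J4), (W3,J1), (W4,J2)}
Size: 4

This assigns 4 workers to 4 distinct jobs.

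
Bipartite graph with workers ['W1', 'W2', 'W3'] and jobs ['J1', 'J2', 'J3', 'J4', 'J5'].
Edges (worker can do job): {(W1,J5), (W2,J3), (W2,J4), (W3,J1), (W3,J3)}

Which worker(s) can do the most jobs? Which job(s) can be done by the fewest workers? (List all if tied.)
Most versatile: W2, W3 (2 jobs); Least covered: J2 (0 workers)

Worker degrees (jobs they can do): W1:1, W2:2, W3:2
Job degrees (workers who can do it): J1:1, J2:0, J3:2, J4:1, J5:1

Maximum worker degree is 2, achieved by: W2, W3
Minimum job degree is 0, achieved by: J2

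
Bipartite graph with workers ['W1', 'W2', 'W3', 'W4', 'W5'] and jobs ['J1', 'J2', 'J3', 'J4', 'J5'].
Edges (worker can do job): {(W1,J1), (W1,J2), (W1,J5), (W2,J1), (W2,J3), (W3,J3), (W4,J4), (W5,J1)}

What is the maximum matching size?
Maximum matching size = 4

Maximum matching: {(W1,J5), (W3,J3), (W4,J4), (W5,J1)}
Size: 4

This assigns 4 workers to 4 distinct jobs.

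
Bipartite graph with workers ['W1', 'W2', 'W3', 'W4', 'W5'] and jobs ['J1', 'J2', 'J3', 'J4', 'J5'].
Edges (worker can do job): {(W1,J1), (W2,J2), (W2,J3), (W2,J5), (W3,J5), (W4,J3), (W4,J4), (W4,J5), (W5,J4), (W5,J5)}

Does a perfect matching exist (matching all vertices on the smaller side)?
Yes, perfect matching exists (size 5)

Perfect matching: {(W1,J1), (W2,J2), (W3,J5), (W4,J3), (W5,J4)}
All 5 vertices on the smaller side are matched.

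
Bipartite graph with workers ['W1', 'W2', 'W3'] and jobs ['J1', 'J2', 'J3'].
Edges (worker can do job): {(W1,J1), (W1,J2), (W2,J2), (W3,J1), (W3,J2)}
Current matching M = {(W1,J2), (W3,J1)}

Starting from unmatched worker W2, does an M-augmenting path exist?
No augmenting path from W2

Alternating search from W2 reaches jobs: {J1, J2}.
Every reachable job is already matched in M, and following those matched edges back to workers exposes no further unvisited jobs.
No M-augmenting path from W2 exists.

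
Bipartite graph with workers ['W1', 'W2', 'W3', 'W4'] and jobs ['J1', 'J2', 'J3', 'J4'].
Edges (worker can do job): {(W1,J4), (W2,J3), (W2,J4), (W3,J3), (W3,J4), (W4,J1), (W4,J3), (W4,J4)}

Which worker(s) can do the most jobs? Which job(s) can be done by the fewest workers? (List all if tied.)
Most versatile: W4 (3 jobs); Least covered: J2 (0 workers)

Worker degrees (jobs they can do): W1:1, W2:2, W3:2, W4:3
Job degrees (workers who can do it): J1:1, J2:0, J3:3, J4:4

Maximum worker degree is 3, achieved by: W4
Minimum job degree is 0, achieved by: J2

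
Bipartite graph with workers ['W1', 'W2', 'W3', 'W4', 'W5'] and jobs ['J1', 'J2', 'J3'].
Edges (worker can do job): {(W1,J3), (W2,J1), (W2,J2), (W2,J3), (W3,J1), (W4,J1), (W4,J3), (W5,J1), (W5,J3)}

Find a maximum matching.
Matching: {(W2,J2), (W3,J1), (W5,J3)}

Maximum matching (size 3):
  W2 → J2
  W3 → J1
  W5 → J3

Each worker is assigned to at most one job, and each job to at most one worker.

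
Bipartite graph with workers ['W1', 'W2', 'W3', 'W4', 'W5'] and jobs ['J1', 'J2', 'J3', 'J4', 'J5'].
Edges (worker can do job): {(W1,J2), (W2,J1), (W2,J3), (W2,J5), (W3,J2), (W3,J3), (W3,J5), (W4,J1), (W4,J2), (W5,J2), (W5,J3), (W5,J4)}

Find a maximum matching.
Matching: {(W1,J2), (W2,J3), (W3,J5), (W4,J1), (W5,J4)}

Maximum matching (size 5):
  W1 → J2
  W2 → J3
  W3 → J5
  W4 → J1
  W5 → J4

Each worker is assigned to at most one job, and each job to at most one worker.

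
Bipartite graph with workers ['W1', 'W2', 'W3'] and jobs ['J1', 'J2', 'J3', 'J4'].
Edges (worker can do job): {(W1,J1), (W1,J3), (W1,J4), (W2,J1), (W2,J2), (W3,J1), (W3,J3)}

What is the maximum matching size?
Maximum matching size = 3

Maximum matching: {(W1,J1), (W2,J2), (W3,J3)}
Size: 3

This assigns 3 workers to 3 distinct jobs.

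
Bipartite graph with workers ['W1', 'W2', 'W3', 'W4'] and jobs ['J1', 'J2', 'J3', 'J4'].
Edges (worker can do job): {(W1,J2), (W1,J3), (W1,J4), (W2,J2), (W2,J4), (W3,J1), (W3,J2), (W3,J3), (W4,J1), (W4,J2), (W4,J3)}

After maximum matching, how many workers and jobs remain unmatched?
Unmatched: 0 workers, 0 jobs

Maximum matching size: 4
Workers: 4 total, 4 matched, 0 unmatched
Jobs: 4 total, 4 matched, 0 unmatched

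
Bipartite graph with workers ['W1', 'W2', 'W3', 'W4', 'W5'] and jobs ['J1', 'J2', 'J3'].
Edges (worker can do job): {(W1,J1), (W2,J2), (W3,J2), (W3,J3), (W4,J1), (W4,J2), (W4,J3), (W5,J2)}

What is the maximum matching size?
Maximum matching size = 3

Maximum matching: {(W3,J3), (W4,J1), (W5,J2)}
Size: 3

This assigns 3 workers to 3 distinct jobs.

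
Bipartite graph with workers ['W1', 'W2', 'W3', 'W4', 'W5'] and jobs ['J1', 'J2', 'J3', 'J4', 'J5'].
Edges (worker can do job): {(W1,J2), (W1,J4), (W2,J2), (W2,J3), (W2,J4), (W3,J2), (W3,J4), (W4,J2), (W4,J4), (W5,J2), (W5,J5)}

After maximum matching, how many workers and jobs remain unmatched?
Unmatched: 1 workers, 1 jobs

Maximum matching size: 4
Workers: 5 total, 4 matched, 1 unmatched
Jobs: 5 total, 4 matched, 1 unmatched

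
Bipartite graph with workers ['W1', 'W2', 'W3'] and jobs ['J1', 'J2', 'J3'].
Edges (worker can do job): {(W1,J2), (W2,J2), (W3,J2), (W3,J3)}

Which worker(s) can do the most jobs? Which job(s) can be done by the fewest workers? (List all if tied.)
Most versatile: W3 (2 jobs); Least covered: J1 (0 workers)

Worker degrees (jobs they can do): W1:1, W2:1, W3:2
Job degrees (workers who can do it): J1:0, J2:3, J3:1

Maximum worker degree is 2, achieved by: W3
Minimum job degree is 0, achieved by: J1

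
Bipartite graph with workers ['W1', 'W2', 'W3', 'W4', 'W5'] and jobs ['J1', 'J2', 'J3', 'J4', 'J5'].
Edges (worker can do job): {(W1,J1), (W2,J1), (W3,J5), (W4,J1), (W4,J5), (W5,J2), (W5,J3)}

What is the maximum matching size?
Maximum matching size = 3

Maximum matching: {(W3,J5), (W4,J1), (W5,J2)}
Size: 3

This assigns 3 workers to 3 distinct jobs.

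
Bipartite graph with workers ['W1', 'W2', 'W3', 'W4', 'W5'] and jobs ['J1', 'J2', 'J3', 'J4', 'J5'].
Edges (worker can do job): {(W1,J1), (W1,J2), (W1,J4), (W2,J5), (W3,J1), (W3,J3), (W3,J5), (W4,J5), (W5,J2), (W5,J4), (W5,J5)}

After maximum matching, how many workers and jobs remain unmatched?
Unmatched: 1 workers, 1 jobs

Maximum matching size: 4
Workers: 5 total, 4 matched, 1 unmatched
Jobs: 5 total, 4 matched, 1 unmatched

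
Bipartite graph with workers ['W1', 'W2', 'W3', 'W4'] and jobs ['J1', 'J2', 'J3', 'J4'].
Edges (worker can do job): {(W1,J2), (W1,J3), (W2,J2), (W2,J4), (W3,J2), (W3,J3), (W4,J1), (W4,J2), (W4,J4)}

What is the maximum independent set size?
Maximum independent set = 4

By König's theorem:
- Min vertex cover = Max matching = 4
- Max independent set = Total vertices - Min vertex cover
- Max independent set = 8 - 4 = 4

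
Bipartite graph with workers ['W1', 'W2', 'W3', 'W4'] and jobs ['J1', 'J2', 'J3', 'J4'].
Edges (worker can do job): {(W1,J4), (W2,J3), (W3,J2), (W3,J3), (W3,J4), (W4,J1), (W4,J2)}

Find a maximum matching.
Matching: {(W1,J4), (W2,J3), (W3,J2), (W4,J1)}

Maximum matching (size 4):
  W1 → J4
  W2 → J3
  W3 → J2
  W4 → J1

Each worker is assigned to at most one job, and each job to at most one worker.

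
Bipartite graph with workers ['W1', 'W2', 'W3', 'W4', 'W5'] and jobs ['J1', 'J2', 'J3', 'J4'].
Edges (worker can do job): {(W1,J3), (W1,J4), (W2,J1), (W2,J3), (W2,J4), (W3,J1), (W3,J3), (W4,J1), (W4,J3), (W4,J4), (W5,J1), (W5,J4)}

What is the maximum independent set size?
Maximum independent set = 6

By König's theorem:
- Min vertex cover = Max matching = 3
- Max independent set = Total vertices - Min vertex cover
- Max independent set = 9 - 3 = 6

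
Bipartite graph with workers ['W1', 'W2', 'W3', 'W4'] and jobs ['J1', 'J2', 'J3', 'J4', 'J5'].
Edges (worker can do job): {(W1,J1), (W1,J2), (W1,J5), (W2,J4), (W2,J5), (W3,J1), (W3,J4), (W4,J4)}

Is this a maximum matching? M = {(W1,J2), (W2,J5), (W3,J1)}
No, size 3 is not maximum

Proposed matching has size 3.
Maximum matching size for this graph: 4.

This is NOT maximum - can be improved to size 4.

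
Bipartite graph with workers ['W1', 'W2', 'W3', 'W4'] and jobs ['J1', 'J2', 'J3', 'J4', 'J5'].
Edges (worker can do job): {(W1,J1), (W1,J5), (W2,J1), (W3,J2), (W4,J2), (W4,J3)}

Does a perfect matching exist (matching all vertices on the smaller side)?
Yes, perfect matching exists (size 4)

Perfect matching: {(W1,J5), (W2,J1), (W3,J2), (W4,J3)}
All 4 vertices on the smaller side are matched.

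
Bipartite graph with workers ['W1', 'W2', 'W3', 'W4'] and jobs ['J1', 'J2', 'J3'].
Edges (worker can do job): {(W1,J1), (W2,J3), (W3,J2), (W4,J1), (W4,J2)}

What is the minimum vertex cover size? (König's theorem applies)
Minimum vertex cover size = 3

By König's theorem: in bipartite graphs,
min vertex cover = max matching = 3

Maximum matching has size 3, so minimum vertex cover also has size 3.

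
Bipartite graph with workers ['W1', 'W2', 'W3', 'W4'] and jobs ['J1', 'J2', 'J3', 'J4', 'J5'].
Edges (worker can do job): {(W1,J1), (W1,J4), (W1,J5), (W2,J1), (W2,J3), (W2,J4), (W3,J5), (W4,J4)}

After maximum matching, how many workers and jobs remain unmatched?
Unmatched: 0 workers, 1 jobs

Maximum matching size: 4
Workers: 4 total, 4 matched, 0 unmatched
Jobs: 5 total, 4 matched, 1 unmatched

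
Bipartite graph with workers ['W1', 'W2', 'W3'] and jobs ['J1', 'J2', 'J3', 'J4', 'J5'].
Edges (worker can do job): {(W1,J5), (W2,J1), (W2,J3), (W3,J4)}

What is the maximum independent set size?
Maximum independent set = 5

By König's theorem:
- Min vertex cover = Max matching = 3
- Max independent set = Total vertices - Min vertex cover
- Max independent set = 8 - 3 = 5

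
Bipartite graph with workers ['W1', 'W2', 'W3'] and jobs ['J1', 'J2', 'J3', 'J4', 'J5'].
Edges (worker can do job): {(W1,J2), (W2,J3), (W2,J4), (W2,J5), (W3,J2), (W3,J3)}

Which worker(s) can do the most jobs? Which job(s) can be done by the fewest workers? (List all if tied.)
Most versatile: W2 (3 jobs); Least covered: J1 (0 workers)

Worker degrees (jobs they can do): W1:1, W2:3, W3:2
Job degrees (workers who can do it): J1:0, J2:2, J3:2, J4:1, J5:1

Maximum worker degree is 3, achieved by: W2
Minimum job degree is 0, achieved by: J1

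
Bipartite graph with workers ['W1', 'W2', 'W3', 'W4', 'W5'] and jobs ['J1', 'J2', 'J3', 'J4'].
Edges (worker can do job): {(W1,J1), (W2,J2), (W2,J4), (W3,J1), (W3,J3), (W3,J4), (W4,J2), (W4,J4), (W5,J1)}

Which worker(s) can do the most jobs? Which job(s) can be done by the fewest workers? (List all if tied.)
Most versatile: W3 (3 jobs); Least covered: J3 (1 workers)

Worker degrees (jobs they can do): W1:1, W2:2, W3:3, W4:2, W5:1
Job degrees (workers who can do it): J1:3, J2:2, J3:1, J4:3

Maximum worker degree is 3, achieved by: W3
Minimum job degree is 1, achieved by: J3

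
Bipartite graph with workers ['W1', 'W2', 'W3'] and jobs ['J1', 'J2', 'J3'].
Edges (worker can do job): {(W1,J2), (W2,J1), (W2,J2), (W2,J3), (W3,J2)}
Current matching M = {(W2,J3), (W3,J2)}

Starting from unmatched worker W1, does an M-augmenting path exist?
No augmenting path from W1

Alternating search from W1 reaches jobs: {J2}.
Every reachable job is already matched in M, and following those matched edges back to workers exposes no further unvisited jobs.
No M-augmenting path from W1 exists.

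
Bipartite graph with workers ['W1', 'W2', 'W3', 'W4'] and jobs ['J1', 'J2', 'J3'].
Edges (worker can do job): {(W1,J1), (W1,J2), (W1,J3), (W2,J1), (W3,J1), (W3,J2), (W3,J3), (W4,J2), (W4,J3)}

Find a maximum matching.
Matching: {(W1,J2), (W3,J1), (W4,J3)}

Maximum matching (size 3):
  W1 → J2
  W3 → J1
  W4 → J3

Each worker is assigned to at most one job, and each job to at most one worker.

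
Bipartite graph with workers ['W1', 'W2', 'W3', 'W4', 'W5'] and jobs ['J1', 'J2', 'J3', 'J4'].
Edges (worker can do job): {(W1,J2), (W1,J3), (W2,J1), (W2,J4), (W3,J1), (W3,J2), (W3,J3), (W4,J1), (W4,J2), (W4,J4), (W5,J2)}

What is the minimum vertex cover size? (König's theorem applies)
Minimum vertex cover size = 4

By König's theorem: in bipartite graphs,
min vertex cover = max matching = 4

Maximum matching has size 4, so minimum vertex cover also has size 4.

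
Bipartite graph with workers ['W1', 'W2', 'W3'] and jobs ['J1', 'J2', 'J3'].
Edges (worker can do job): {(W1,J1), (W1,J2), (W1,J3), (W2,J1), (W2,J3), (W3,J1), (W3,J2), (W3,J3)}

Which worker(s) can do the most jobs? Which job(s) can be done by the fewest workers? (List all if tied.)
Most versatile: W1, W3 (3 jobs); Least covered: J2 (2 workers)

Worker degrees (jobs they can do): W1:3, W2:2, W3:3
Job degrees (workers who can do it): J1:3, J2:2, J3:3

Maximum worker degree is 3, achieved by: W1, W3
Minimum job degree is 2, achieved by: J2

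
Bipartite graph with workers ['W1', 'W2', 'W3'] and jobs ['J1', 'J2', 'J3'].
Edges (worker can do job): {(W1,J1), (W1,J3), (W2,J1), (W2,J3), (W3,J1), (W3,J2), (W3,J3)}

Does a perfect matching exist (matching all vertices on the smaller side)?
Yes, perfect matching exists (size 3)

Perfect matching: {(W1,J3), (W2,J1), (W3,J2)}
All 3 vertices on the smaller side are matched.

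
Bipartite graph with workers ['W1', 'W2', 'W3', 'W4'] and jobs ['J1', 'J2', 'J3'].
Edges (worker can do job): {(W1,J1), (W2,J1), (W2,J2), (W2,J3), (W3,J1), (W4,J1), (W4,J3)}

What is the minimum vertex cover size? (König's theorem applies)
Minimum vertex cover size = 3

By König's theorem: in bipartite graphs,
min vertex cover = max matching = 3

Maximum matching has size 3, so minimum vertex cover also has size 3.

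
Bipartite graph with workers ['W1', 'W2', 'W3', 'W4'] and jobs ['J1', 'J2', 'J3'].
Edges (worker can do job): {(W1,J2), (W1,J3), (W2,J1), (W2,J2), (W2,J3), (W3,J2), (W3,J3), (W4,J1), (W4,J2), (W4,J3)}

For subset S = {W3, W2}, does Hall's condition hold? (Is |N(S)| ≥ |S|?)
Yes: |N(S)| = 3, |S| = 2

Subset S = {W3, W2}
Neighbors N(S) = {J1, J2, J3}

|N(S)| = 3, |S| = 2
Hall's condition: |N(S)| ≥ |S| is satisfied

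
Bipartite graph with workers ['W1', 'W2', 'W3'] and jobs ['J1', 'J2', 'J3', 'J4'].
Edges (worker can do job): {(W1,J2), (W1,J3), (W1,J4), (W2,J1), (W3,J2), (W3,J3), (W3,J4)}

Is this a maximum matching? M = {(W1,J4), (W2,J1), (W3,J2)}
Yes, size 3 is maximum

Proposed matching has size 3.
Maximum matching size for this graph: 3.

This is a maximum matching.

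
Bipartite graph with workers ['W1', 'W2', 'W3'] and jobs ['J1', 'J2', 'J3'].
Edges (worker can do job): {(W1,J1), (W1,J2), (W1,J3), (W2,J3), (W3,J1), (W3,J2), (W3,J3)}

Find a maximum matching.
Matching: {(W1,J1), (W2,J3), (W3,J2)}

Maximum matching (size 3):
  W1 → J1
  W2 → J3
  W3 → J2

Each worker is assigned to at most one job, and each job to at most one worker.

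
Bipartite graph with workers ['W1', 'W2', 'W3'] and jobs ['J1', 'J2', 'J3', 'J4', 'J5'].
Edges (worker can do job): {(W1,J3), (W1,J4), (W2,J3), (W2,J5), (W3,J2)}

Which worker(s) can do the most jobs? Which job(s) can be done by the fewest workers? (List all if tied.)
Most versatile: W1, W2 (2 jobs); Least covered: J1 (0 workers)

Worker degrees (jobs they can do): W1:2, W2:2, W3:1
Job degrees (workers who can do it): J1:0, J2:1, J3:2, J4:1, J5:1

Maximum worker degree is 2, achieved by: W1, W2
Minimum job degree is 0, achieved by: J1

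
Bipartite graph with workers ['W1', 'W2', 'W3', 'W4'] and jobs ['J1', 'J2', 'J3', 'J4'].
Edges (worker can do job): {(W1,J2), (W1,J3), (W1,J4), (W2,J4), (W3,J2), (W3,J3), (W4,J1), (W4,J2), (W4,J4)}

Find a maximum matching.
Matching: {(W1,J2), (W2,J4), (W3,J3), (W4,J1)}

Maximum matching (size 4):
  W1 → J2
  W2 → J4
  W3 → J3
  W4 → J1

Each worker is assigned to at most one job, and each job to at most one worker.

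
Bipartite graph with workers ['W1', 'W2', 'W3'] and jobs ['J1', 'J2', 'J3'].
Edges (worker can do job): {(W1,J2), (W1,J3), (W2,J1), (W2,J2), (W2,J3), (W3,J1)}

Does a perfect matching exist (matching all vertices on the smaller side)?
Yes, perfect matching exists (size 3)

Perfect matching: {(W1,J2), (W2,J3), (W3,J1)}
All 3 vertices on the smaller side are matched.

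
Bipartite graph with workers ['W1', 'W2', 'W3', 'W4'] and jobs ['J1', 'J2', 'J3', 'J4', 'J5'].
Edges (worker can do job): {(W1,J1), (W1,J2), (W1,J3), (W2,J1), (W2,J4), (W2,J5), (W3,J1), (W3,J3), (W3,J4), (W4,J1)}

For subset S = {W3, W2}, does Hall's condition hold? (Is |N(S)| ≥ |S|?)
Yes: |N(S)| = 4, |S| = 2

Subset S = {W3, W2}
Neighbors N(S) = {J1, J3, J4, J5}

|N(S)| = 4, |S| = 2
Hall's condition: |N(S)| ≥ |S| is satisfied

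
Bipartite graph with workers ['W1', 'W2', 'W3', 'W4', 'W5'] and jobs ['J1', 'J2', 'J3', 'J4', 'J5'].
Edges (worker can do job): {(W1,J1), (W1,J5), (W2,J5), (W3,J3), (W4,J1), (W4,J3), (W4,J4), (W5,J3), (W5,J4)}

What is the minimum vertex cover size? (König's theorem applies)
Minimum vertex cover size = 4

By König's theorem: in bipartite graphs,
min vertex cover = max matching = 4

Maximum matching has size 4, so minimum vertex cover also has size 4.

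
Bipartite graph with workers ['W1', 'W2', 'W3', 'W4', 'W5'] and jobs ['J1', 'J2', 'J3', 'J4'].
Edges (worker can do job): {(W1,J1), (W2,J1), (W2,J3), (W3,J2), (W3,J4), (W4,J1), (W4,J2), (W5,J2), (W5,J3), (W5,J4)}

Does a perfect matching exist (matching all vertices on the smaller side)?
Yes, perfect matching exists (size 4)

Perfect matching: {(W1,J1), (W3,J4), (W4,J2), (W5,J3)}
All 4 vertices on the smaller side are matched.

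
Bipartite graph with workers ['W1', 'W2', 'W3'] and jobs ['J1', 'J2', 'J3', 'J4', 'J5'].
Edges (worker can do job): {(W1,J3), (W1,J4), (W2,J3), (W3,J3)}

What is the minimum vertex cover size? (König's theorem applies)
Minimum vertex cover size = 2

By König's theorem: in bipartite graphs,
min vertex cover = max matching = 2

Maximum matching has size 2, so minimum vertex cover also has size 2.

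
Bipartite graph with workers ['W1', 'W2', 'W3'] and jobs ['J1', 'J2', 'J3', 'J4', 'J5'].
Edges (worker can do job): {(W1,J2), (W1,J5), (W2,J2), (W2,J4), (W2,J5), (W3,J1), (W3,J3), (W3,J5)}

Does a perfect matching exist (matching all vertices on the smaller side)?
Yes, perfect matching exists (size 3)

Perfect matching: {(W1,J5), (W2,J2), (W3,J3)}
All 3 vertices on the smaller side are matched.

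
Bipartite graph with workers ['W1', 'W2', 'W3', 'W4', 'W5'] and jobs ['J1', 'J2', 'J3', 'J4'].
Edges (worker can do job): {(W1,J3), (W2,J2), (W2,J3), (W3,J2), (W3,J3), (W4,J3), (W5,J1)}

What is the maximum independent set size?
Maximum independent set = 6

By König's theorem:
- Min vertex cover = Max matching = 3
- Max independent set = Total vertices - Min vertex cover
- Max independent set = 9 - 3 = 6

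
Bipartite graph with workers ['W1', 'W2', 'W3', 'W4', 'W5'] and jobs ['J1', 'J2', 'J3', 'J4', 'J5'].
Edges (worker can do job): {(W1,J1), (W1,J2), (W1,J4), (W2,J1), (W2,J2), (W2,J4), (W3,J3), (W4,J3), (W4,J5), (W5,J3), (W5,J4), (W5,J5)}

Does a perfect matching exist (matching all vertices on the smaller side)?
Yes, perfect matching exists (size 5)

Perfect matching: {(W1,J1), (W2,J2), (W3,J3), (W4,J5), (W5,J4)}
All 5 vertices on the smaller side are matched.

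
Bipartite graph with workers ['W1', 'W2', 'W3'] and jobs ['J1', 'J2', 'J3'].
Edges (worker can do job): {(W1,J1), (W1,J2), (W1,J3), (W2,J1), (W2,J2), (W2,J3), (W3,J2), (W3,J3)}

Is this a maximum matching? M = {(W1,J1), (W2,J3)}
No, size 2 is not maximum

Proposed matching has size 2.
Maximum matching size for this graph: 3.

This is NOT maximum - can be improved to size 3.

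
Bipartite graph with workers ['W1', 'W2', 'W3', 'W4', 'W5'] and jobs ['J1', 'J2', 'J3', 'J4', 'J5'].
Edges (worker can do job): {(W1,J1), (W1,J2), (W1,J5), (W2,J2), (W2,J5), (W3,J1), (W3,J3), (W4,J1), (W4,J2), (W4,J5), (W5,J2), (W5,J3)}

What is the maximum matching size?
Maximum matching size = 4

Maximum matching: {(W1,J5), (W3,J1), (W4,J2), (W5,J3)}
Size: 4

This assigns 4 workers to 4 distinct jobs.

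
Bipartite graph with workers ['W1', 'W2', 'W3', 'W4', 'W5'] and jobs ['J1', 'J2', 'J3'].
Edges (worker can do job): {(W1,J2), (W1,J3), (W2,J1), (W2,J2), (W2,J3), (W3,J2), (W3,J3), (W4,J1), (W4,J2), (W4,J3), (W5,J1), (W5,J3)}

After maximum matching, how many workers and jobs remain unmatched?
Unmatched: 2 workers, 0 jobs

Maximum matching size: 3
Workers: 5 total, 3 matched, 2 unmatched
Jobs: 3 total, 3 matched, 0 unmatched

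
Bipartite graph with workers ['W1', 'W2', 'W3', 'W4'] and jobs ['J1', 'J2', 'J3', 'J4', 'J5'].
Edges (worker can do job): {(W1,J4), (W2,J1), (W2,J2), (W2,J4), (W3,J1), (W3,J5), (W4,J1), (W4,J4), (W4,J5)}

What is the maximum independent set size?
Maximum independent set = 5

By König's theorem:
- Min vertex cover = Max matching = 4
- Max independent set = Total vertices - Min vertex cover
- Max independent set = 9 - 4 = 5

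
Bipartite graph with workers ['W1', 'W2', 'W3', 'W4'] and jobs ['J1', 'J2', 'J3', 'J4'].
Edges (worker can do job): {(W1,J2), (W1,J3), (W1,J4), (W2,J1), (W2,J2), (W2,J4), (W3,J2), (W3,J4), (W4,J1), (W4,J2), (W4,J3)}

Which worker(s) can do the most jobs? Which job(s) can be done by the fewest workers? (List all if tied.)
Most versatile: W1, W2, W4 (3 jobs); Least covered: J1, J3 (2 workers)

Worker degrees (jobs they can do): W1:3, W2:3, W3:2, W4:3
Job degrees (workers who can do it): J1:2, J2:4, J3:2, J4:3

Maximum worker degree is 3, achieved by: W1, W2, W4
Minimum job degree is 2, achieved by: J1, J3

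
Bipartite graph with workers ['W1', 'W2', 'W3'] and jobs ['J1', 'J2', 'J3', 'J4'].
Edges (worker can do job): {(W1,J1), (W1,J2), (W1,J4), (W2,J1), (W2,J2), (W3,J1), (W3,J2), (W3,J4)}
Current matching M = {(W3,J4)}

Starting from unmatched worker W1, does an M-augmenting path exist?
Yes: W1 → J1

An M-augmenting path alternates non-matching / matching edges, starting and ending at unmatched vertices.
Path: W1 → J1
(J1 is unmatched in M, so the path is augmenting.)
Flipping edges along this path would increase |M| from 1 to 2.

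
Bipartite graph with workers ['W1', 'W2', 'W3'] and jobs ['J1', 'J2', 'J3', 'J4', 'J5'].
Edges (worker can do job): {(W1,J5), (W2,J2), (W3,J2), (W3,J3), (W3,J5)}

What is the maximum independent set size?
Maximum independent set = 5

By König's theorem:
- Min vertex cover = Max matching = 3
- Max independent set = Total vertices - Min vertex cover
- Max independent set = 8 - 3 = 5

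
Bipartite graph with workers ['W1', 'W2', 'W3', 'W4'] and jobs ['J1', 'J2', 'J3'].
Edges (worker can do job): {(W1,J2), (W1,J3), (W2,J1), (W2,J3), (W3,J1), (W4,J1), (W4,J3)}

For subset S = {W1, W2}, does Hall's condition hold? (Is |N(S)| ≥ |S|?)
Yes: |N(S)| = 3, |S| = 2

Subset S = {W1, W2}
Neighbors N(S) = {J1, J2, J3}

|N(S)| = 3, |S| = 2
Hall's condition: |N(S)| ≥ |S| is satisfied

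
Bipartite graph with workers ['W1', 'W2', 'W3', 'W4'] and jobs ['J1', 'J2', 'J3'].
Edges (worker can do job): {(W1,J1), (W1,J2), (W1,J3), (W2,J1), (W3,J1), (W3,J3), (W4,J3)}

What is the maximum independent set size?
Maximum independent set = 4

By König's theorem:
- Min vertex cover = Max matching = 3
- Max independent set = Total vertices - Min vertex cover
- Max independent set = 7 - 3 = 4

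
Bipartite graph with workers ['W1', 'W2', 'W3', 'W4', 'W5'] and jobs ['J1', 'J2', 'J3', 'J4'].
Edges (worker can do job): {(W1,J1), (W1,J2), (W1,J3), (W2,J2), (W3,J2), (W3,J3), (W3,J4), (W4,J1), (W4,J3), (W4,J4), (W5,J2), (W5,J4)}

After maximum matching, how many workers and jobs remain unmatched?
Unmatched: 1 workers, 0 jobs

Maximum matching size: 4
Workers: 5 total, 4 matched, 1 unmatched
Jobs: 4 total, 4 matched, 0 unmatched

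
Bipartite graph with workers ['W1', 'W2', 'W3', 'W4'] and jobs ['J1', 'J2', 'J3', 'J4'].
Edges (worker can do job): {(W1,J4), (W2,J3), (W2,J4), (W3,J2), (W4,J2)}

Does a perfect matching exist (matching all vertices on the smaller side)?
No, maximum matching has size 3 < 4

Maximum matching has size 3, need 4 for perfect matching.
Unmatched workers: ['W3']
Unmatched jobs: ['J1']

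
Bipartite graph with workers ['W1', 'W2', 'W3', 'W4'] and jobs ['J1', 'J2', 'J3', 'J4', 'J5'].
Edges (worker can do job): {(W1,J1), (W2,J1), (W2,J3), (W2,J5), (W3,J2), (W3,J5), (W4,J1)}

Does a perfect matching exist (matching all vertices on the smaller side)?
No, maximum matching has size 3 < 4

Maximum matching has size 3, need 4 for perfect matching.
Unmatched workers: ['W1']
Unmatched jobs: ['J2', 'J4']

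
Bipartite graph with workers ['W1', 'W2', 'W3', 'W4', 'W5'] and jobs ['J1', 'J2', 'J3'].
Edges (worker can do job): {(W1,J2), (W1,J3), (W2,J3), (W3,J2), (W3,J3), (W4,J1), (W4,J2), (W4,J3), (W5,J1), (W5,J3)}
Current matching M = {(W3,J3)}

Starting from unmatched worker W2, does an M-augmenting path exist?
Yes: W2 → J3 → W3 → J2

An M-augmenting path alternates non-matching / matching edges, starting and ending at unmatched vertices.
Path: W2 → J3 → W3 → J2
(J2 is unmatched in M, so the path is augmenting.)
Flipping edges along this path would increase |M| from 1 to 2.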